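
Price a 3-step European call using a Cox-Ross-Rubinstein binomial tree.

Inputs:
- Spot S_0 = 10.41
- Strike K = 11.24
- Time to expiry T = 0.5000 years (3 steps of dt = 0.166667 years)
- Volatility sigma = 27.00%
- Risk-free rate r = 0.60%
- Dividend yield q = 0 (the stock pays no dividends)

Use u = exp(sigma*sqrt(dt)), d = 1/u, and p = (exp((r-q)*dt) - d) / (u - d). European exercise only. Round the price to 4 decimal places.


dt = T/N = 0.166667
u = exp(sigma*sqrt(dt)) = 1.116532; d = 1/u = 0.895631
p = (exp((r-q)*dt) - d) / (u - d) = 0.477000
Discount per step: exp(-r*dt) = 0.999000
Stock lattice S(k, i) with i counting down-moves:
  k=0: S(0,0) = 10.4100
  k=1: S(1,0) = 11.6231; S(1,1) = 9.3235
  k=2: S(2,0) = 12.9776; S(2,1) = 10.4100; S(2,2) = 8.3504
  k=3: S(3,0) = 14.4898; S(3,1) = 11.6231; S(3,2) = 9.3235; S(3,3) = 7.4789
Terminal payoffs V(N, i) = max(S_T - K, 0):
  V(3,0) = 3.249844; V(3,1) = 0.383093; V(3,2) = 0.000000; V(3,3) = 0.000000
Backward induction: V(k, i) = exp(-r*dt) * [p * V(k+1, i) + (1-p) * V(k+1, i+1)].
  V(2,0) = exp(-r*dt) * [p*3.249844 + (1-p)*0.383093] = 1.748785
  V(2,1) = exp(-r*dt) * [p*0.383093 + (1-p)*0.000000] = 0.182553
  V(2,2) = exp(-r*dt) * [p*0.000000 + (1-p)*0.000000] = 0.000000
  V(1,0) = exp(-r*dt) * [p*1.748785 + (1-p)*0.182553] = 0.928717
  V(1,1) = exp(-r*dt) * [p*0.182553 + (1-p)*0.000000] = 0.086991
  V(0,0) = exp(-r*dt) * [p*0.928717 + (1-p)*0.086991] = 0.488006

Answer: Price = V(0,0) = 0.4880


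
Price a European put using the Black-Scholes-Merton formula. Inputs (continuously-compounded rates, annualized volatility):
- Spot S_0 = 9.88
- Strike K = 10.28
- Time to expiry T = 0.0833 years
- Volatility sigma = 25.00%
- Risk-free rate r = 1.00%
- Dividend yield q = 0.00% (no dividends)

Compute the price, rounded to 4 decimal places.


Answer: Price = 0.5267

Derivation:
d1 = (ln(S/K) + (r - q + 0.5*sigma^2) * T) / (sigma * sqrt(T)) = -0.50241772
d2 = d1 - sigma * sqrt(T) = -0.57457207
exp(-rT) = 0.99916735; exp(-qT) = 1.00000000
P = K * exp(-rT) * N(-d2) - S_0 * exp(-qT) * N(-d1)
N(-d1) = 0.69231314; N(-d2) = 0.71720963
P = 10.2800 * 0.99916735 * 0.71720963 - 9.8800 * 1.00000000 * 0.69231314 = 0.5267


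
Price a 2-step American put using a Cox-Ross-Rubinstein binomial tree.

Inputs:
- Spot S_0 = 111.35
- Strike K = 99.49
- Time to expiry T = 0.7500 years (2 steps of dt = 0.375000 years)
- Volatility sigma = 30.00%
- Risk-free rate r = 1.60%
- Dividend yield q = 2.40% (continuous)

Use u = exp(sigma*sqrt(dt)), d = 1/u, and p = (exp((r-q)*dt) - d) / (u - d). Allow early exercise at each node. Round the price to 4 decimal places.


dt = T/N = 0.375000
u = exp(sigma*sqrt(dt)) = 1.201669; d = 1/u = 0.832176
p = (exp((r-q)*dt) - d) / (u - d) = 0.446094
Discount per step: exp(-r*dt) = 0.994018
Stock lattice S(k, i) with i counting down-moves:
  k=0: S(0,0) = 111.3500
  k=1: S(1,0) = 133.8059; S(1,1) = 92.6628
  k=2: S(2,0) = 160.7904; S(2,1) = 111.3500; S(2,2) = 77.1117
Terminal payoffs V(N, i) = max(K - S_T, 0):
  V(2,0) = 0.000000; V(2,1) = 0.000000; V(2,2) = 22.378307
Backward induction: V(k, i) = exp(-r*dt) * [p * V(k+1, i) + (1-p) * V(k+1, i+1)]; then take max(V_cont, immediate exercise) for American.
  V(1,0) = exp(-r*dt) * [p*0.000000 + (1-p)*0.000000] = 0.000000; exercise = 0.000000; V(1,0) = max -> 0.000000
  V(1,1) = exp(-r*dt) * [p*0.000000 + (1-p)*22.378307] = 12.321334; exercise = 6.827240; V(1,1) = max -> 12.321334
  V(0,0) = exp(-r*dt) * [p*0.000000 + (1-p)*12.321334] = 6.784037; exercise = 0.000000; V(0,0) = max -> 6.784037

Answer: Price = V(0,0) = 6.7840


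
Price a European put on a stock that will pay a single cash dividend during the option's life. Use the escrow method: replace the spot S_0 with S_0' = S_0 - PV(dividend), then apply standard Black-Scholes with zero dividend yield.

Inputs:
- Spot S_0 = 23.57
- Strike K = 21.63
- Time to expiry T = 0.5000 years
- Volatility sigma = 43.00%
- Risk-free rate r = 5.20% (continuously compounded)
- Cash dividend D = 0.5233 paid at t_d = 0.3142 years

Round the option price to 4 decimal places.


PV(D) = D * exp(-r * t_d) = 0.5233 * 0.98379435 = 0.51481958
S_0' = S_0 - PV(D) = 23.5700 - 0.51481958 = 23.05518042
d1 = (ln(S_0'/K) + (r + sigma^2/2)*T) / (sigma*sqrt(T)) = 0.44739880
d2 = d1 - sigma*sqrt(T) = 0.14334288
exp(-rT) = 0.97433509
N(-d1) = 0.32729357; N(-d2) = 0.44300970
P = K * exp(-rT) * N(-d2) - S_0' * N(-d1) = 21.6300 * 0.97433509 * 0.44300970 - 23.05518042 * 0.32729357 = 1.7906

Answer: Price = 1.7906


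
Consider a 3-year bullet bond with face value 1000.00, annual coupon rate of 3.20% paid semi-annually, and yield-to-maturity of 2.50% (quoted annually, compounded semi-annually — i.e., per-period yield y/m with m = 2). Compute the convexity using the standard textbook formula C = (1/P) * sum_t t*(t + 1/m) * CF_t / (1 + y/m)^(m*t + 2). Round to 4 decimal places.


Coupon per period c = face * coupon_rate / m = 16.000000
Periods per year m = 2; per-period yield y/m = 0.012500
Number of cashflows N = 6
Cashflows (t years, CF_t, discount factor 1/(1+y/m)^(m*t), PV):
  t = 0.5000: CF_t = 16.000000, DF = 0.987654, PV = 15.802469
  t = 1.0000: CF_t = 16.000000, DF = 0.975461, PV = 15.607377
  t = 1.5000: CF_t = 16.000000, DF = 0.963418, PV = 15.414693
  t = 2.0000: CF_t = 16.000000, DF = 0.951524, PV = 15.224388
  t = 2.5000: CF_t = 16.000000, DF = 0.939777, PV = 15.036433
  t = 3.0000: CF_t = 1016.000000, DF = 0.928175, PV = 943.025674
Price P = sum_t PV_t = 1020.111035
Convexity numerator sum_t t*(t + 1/m) * CF_t / (1+y/m)^(m*t + 2):
  t = 0.5000: term = 7.707347
  t = 1.0000: term = 22.836583
  t = 1.5000: term = 45.109299
  t = 2.0000: term = 74.253990
  t = 2.5000: term = 110.005911
  t = 3.0000: term = 9658.790625
Convexity = (1/P) * sum = 9918.703755 / 1020.111035 = 9.723161

Answer: Convexity = 9.7232


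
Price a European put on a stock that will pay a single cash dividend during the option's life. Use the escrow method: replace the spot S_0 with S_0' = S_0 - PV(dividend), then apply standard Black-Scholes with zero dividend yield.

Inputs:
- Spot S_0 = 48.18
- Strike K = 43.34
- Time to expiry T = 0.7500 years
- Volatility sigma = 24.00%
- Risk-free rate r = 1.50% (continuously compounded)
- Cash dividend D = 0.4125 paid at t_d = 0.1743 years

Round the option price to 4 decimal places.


PV(D) = D * exp(-r * t_d) = 0.4125 * 0.99738891 = 0.41142293
S_0' = S_0 - PV(D) = 48.1800 - 0.41142293 = 47.76857707
d1 = (ln(S_0'/K) + (r + sigma^2/2)*T) / (sigma*sqrt(T)) = 0.62614620
d2 = d1 - sigma*sqrt(T) = 0.41830010
exp(-rT) = 0.98881304
N(-d1) = 0.26560953; N(-d2) = 0.33786386
P = K * exp(-rT) * N(-d2) - S_0' * N(-d1) = 43.3400 * 0.98881304 * 0.33786386 - 47.76857707 * 0.26560953 = 1.7914

Answer: Price = 1.7914


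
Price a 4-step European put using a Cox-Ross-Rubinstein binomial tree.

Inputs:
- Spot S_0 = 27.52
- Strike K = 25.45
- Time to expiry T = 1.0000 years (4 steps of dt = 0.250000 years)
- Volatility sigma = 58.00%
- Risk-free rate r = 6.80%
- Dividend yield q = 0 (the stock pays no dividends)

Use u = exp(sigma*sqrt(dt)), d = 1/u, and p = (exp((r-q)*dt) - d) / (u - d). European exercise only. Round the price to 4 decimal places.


dt = T/N = 0.250000
u = exp(sigma*sqrt(dt)) = 1.336427; d = 1/u = 0.748264
p = (exp((r-q)*dt) - d) / (u - d) = 0.457154
Discount per step: exp(-r*dt) = 0.983144
Stock lattice S(k, i) with i counting down-moves:
  k=0: S(0,0) = 27.5200
  k=1: S(1,0) = 36.7785; S(1,1) = 20.5922
  k=2: S(2,0) = 49.1518; S(2,1) = 27.5200; S(2,2) = 15.4084
  k=3: S(3,0) = 65.6878; S(3,1) = 36.7785; S(3,2) = 20.5922; S(3,3) = 11.5295
  k=4: S(4,0) = 87.7870; S(4,1) = 49.1518; S(4,2) = 27.5200; S(4,3) = 15.4084; S(4,4) = 8.6271
Terminal payoffs V(N, i) = max(K - S_T, 0):
  V(4,0) = 0.000000; V(4,1) = 0.000000; V(4,2) = 0.000000; V(4,3) = 10.041597; V(4,4) = 16.822860
Backward induction: V(k, i) = exp(-r*dt) * [p * V(k+1, i) + (1-p) * V(k+1, i+1)].
  V(3,0) = exp(-r*dt) * [p*0.000000 + (1-p)*0.000000] = 0.000000
  V(3,1) = exp(-r*dt) * [p*0.000000 + (1-p)*0.000000] = 0.000000
  V(3,2) = exp(-r*dt) * [p*0.000000 + (1-p)*10.041597] = 5.359152
  V(3,3) = exp(-r*dt) * [p*10.041597 + (1-p)*16.822860] = 13.491460
  V(2,0) = exp(-r*dt) * [p*0.000000 + (1-p)*0.000000] = 0.000000
  V(2,1) = exp(-r*dt) * [p*0.000000 + (1-p)*5.359152] = 2.860153
  V(2,2) = exp(-r*dt) * [p*5.359152 + (1-p)*13.491460] = 9.608990
  V(1,0) = exp(-r*dt) * [p*0.000000 + (1-p)*2.860153] = 1.526450
  V(1,1) = exp(-r*dt) * [p*2.860153 + (1-p)*9.608990] = 6.413763
  V(0,0) = exp(-r*dt) * [p*1.526450 + (1-p)*6.413763] = 4.109055

Answer: Price = V(0,0) = 4.1091


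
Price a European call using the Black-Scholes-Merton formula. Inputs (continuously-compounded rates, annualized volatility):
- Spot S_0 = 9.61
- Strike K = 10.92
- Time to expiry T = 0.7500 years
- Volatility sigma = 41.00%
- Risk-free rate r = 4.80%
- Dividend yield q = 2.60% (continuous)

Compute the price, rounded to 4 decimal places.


Answer: Price = 0.9192

Derivation:
d1 = (ln(S/K) + (r - q + 0.5*sigma^2) * T) / (sigma * sqrt(T)) = -0.13590050
d2 = d1 - sigma * sqrt(T) = -0.49097092
exp(-rT) = 0.96464029; exp(-qT) = 0.98068890
C = S_0 * exp(-qT) * N(d1) - K * exp(-rT) * N(d2)
N(d1) = 0.44594997; N(d2) = 0.31172351
C = 9.6100 * 0.98068890 * 0.44594997 - 10.9200 * 0.96464029 * 0.31172351 = 0.9192


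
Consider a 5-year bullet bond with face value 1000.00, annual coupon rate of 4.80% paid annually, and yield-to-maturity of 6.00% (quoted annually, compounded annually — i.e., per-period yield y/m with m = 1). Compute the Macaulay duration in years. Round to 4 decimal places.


Answer: Macaulay duration = 4.5493 years

Derivation:
Coupon per period c = face * coupon_rate / m = 48.000000
Periods per year m = 1; per-period yield y/m = 0.060000
Number of cashflows N = 5
Cashflows (t years, CF_t, discount factor 1/(1+y/m)^(m*t), PV):
  t = 1.0000: CF_t = 48.000000, DF = 0.943396, PV = 45.283019
  t = 2.0000: CF_t = 48.000000, DF = 0.889996, PV = 42.719829
  t = 3.0000: CF_t = 48.000000, DF = 0.839619, PV = 40.301726
  t = 4.0000: CF_t = 48.000000, DF = 0.792094, PV = 38.020496
  t = 5.0000: CF_t = 1048.000000, DF = 0.747258, PV = 783.126565
Price P = sum_t PV_t = 949.451635
Macaulay numerator sum_t t * PV_t:
  t * PV_t at t = 1.0000: 45.283019
  t * PV_t at t = 2.0000: 85.439658
  t * PV_t at t = 3.0000: 120.905177
  t * PV_t at t = 4.0000: 152.081983
  t * PV_t at t = 5.0000: 3915.632826
Macaulay duration D = (sum_t t * PV_t) / P = 4319.342663 / 949.451635 = 4.549302


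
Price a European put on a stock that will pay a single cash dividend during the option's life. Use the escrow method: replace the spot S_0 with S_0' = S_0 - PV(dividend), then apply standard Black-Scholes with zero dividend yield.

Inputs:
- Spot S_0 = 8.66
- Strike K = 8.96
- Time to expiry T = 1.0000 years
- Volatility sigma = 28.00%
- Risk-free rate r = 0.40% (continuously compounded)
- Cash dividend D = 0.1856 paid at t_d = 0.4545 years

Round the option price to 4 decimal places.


Answer: Price = 1.2097

Derivation:
PV(D) = D * exp(-r * t_d) = 0.1856 * 0.99818365 = 0.18526289
S_0' = S_0 - PV(D) = 8.6600 - 0.18526289 = 8.47473711
d1 = (ln(S_0'/K) + (r + sigma^2/2)*T) / (sigma*sqrt(T)) = -0.04457355
d2 = d1 - sigma*sqrt(T) = -0.32457355
exp(-rT) = 0.99600799
N(-d1) = 0.51777639; N(-d2) = 0.62724807
P = K * exp(-rT) * N(-d2) - S_0' * N(-d1) = 8.9600 * 0.99600799 * 0.62724807 - 8.47473711 * 0.51777639 = 1.2097


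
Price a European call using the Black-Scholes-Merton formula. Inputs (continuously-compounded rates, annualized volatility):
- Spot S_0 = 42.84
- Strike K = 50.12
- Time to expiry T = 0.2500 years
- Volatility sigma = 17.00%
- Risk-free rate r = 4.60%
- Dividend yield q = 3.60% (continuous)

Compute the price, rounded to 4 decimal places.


d1 = (ln(S/K) + (r - q + 0.5*sigma^2) * T) / (sigma * sqrt(T)) = -1.77453393
d2 = d1 - sigma * sqrt(T) = -1.85953393
exp(-rT) = 0.98856587; exp(-qT) = 0.99104038
C = S_0 * exp(-qT) * N(d1) - K * exp(-rT) * N(d2)
N(d1) = 0.03798744; N(d2) = 0.03147575
C = 42.8400 * 0.99104038 * 0.03798744 - 50.1200 * 0.98856587 * 0.03147575 = 0.0533

Answer: Price = 0.0533


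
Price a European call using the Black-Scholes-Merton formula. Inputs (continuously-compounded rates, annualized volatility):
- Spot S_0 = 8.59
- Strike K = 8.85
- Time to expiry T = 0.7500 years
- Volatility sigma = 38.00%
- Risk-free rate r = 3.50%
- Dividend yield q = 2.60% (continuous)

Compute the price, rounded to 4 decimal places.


Answer: Price = 1.0183

Derivation:
d1 = (ln(S/K) + (r - q + 0.5*sigma^2) * T) / (sigma * sqrt(T)) = 0.09444623
d2 = d1 - sigma * sqrt(T) = -0.23464342
exp(-rT) = 0.97409154; exp(-qT) = 0.98068890
C = S_0 * exp(-qT) * N(d1) - K * exp(-rT) * N(d2)
N(d1) = 0.53762265; N(d2) = 0.40724275
C = 8.5900 * 0.98068890 * 0.53762265 - 8.8500 * 0.97409154 * 0.40724275 = 1.0183


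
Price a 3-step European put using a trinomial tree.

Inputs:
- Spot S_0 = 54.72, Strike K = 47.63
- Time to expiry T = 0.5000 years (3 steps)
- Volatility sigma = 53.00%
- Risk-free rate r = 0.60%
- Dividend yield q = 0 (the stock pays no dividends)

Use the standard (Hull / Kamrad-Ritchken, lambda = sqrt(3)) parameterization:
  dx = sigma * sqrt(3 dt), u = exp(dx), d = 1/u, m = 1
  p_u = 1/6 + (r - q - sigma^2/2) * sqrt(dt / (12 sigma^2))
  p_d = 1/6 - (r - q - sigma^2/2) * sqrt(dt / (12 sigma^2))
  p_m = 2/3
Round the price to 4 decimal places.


dt = T/N = 0.166667; dx = sigma*sqrt(3*dt) = 0.374767
u = exp(dx) = 1.454652; d = 1/u = 0.687450
p_u = 0.136770, p_m = 0.666667, p_d = 0.196563
Discount per step: exp(-r*dt) = 0.999000
Stock lattice S(k, j) with j the centered position index:
  k=0: S(0,+0) = 54.7200
  k=1: S(1,-1) = 37.6172; S(1,+0) = 54.7200; S(1,+1) = 79.5985
  k=2: S(2,-2) = 25.8600; S(2,-1) = 37.6172; S(2,+0) = 54.7200; S(2,+1) = 79.5985; S(2,+2) = 115.7882
  k=3: S(3,-3) = 17.7774; S(3,-2) = 25.8600; S(3,-1) = 37.6172; S(3,+0) = 54.7200; S(3,+1) = 79.5985; S(3,+2) = 115.7882; S(3,+3) = 168.4315
Terminal payoffs V(N, j) = max(K - S_T, 0):
  V(3,-3) = 29.852573; V(3,-2) = 21.770033; V(3,-1) = 10.012752; V(3,+0) = 0.000000; V(3,+1) = 0.000000; V(3,+2) = 0.000000; V(3,+3) = 0.000000
Backward induction: V(k, j) = exp(-r*dt) * [p_u * V(k+1, j+1) + p_m * V(k+1, j) + p_d * V(k+1, j-1)]
  V(2,-2) = exp(-r*dt) * [p_u*10.012752 + p_m*21.770033 + p_d*29.852573] = 21.728975
  V(2,-1) = exp(-r*dt) * [p_u*0.000000 + p_m*10.012752 + p_d*21.770033] = 10.943403
  V(2,+0) = exp(-r*dt) * [p_u*0.000000 + p_m*0.000000 + p_d*10.012752] = 1.966170
  V(2,+1) = exp(-r*dt) * [p_u*0.000000 + p_m*0.000000 + p_d*0.000000] = 0.000000
  V(2,+2) = exp(-r*dt) * [p_u*0.000000 + p_m*0.000000 + p_d*0.000000] = 0.000000
  V(1,-1) = exp(-r*dt) * [p_u*1.966170 + p_m*10.943403 + p_d*21.728975] = 11.823800
  V(1,+0) = exp(-r*dt) * [p_u*0.000000 + p_m*1.966170 + p_d*10.943403] = 3.458388
  V(1,+1) = exp(-r*dt) * [p_u*0.000000 + p_m*0.000000 + p_d*1.966170] = 0.386090
  V(0,+0) = exp(-r*dt) * [p_u*0.386090 + p_m*3.458388 + p_d*11.823800] = 4.677840

Answer: Price = V(0,0) = 4.6778


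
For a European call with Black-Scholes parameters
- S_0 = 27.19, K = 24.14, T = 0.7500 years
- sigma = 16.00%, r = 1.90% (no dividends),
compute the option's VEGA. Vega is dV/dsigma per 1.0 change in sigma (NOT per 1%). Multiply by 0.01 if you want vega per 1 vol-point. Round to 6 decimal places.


Answer: Vega = 5.522420

Derivation:
d1 = 1.0307798301; d2 = 0.8922157655
phi(d1) = 0.2345252403; exp(-qT) = 1.0000000000; exp(-rT) = 0.9858510507
Vega = S * exp(-qT) * phi(d1) * sqrt(T) = 27.1900 * 1.0000000000 * 0.2345252403 * 0.8660254038 = 5.522420


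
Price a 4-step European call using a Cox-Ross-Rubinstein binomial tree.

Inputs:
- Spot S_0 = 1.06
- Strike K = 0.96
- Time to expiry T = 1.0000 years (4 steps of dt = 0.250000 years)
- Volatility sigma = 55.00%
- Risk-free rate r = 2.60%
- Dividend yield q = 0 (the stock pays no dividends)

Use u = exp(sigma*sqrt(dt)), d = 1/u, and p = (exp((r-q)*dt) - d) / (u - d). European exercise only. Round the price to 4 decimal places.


Answer: Price = V(0,0) = 0.2853

Derivation:
dt = T/N = 0.250000
u = exp(sigma*sqrt(dt)) = 1.316531; d = 1/u = 0.759572
p = (exp((r-q)*dt) - d) / (u - d) = 0.443389
Discount per step: exp(-r*dt) = 0.993521
Stock lattice S(k, i) with i counting down-moves:
  k=0: S(0,0) = 1.0600
  k=1: S(1,0) = 1.3955; S(1,1) = 0.8051
  k=2: S(2,0) = 1.8372; S(2,1) = 1.0600; S(2,2) = 0.6116
  k=3: S(3,0) = 2.4188; S(3,1) = 1.3955; S(3,2) = 0.8051; S(3,3) = 0.4645
  k=4: S(4,0) = 3.1844; S(4,1) = 1.8372; S(4,2) = 1.0600; S(4,3) = 0.6116; S(4,4) = 0.3528
Terminal payoffs V(N, i) = max(S_T - K, 0):
  V(4,0) = 2.224416; V(4,1) = 0.877248; V(4,2) = 0.100000; V(4,3) = 0.000000; V(4,4) = 0.000000
Backward induction: V(k, i) = exp(-r*dt) * [p * V(k+1, i) + (1-p) * V(k+1, i+1)].
  V(3,0) = exp(-r*dt) * [p*2.224416 + (1-p)*0.877248] = 1.465013
  V(3,1) = exp(-r*dt) * [p*0.877248 + (1-p)*0.100000] = 0.441742
  V(3,2) = exp(-r*dt) * [p*0.100000 + (1-p)*0.000000] = 0.044052
  V(3,3) = exp(-r*dt) * [p*0.000000 + (1-p)*0.000000] = 0.000000
  V(2,0) = exp(-r*dt) * [p*1.465013 + (1-p)*0.441742] = 0.889647
  V(2,1) = exp(-r*dt) * [p*0.441742 + (1-p)*0.044052] = 0.218955
  V(2,2) = exp(-r*dt) * [p*0.044052 + (1-p)*0.000000] = 0.019405
  V(1,0) = exp(-r*dt) * [p*0.889647 + (1-p)*0.218955] = 0.512987
  V(1,1) = exp(-r*dt) * [p*0.218955 + (1-p)*0.019405] = 0.107185
  V(0,0) = exp(-r*dt) * [p*0.512987 + (1-p)*0.107185] = 0.285253


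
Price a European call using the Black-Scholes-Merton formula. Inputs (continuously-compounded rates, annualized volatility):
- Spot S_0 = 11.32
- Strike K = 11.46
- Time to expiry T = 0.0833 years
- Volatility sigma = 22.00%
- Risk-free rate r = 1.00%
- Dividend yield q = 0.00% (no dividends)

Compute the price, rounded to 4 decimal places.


d1 = (ln(S/K) + (r - q + 0.5*sigma^2) * T) / (sigma * sqrt(T)) = -0.14871495
d2 = d1 - sigma * sqrt(T) = -0.21221077
exp(-rT) = 0.99916735; exp(-qT) = 1.00000000
C = S_0 * exp(-qT) * N(d1) - K * exp(-rT) * N(d2)
N(d1) = 0.44088928; N(d2) = 0.41597130
C = 11.3200 * 1.00000000 * 0.44088928 - 11.4600 * 0.99916735 * 0.41597130 = 0.2278

Answer: Price = 0.2278


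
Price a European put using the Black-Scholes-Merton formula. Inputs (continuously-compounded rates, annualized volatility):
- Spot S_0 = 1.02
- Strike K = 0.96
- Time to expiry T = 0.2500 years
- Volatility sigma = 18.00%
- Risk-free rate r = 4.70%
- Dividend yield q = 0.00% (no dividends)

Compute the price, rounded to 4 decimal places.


d1 = (ln(S/K) + (r - q + 0.5*sigma^2) * T) / (sigma * sqrt(T)) = 0.84916246
d2 = d1 - sigma * sqrt(T) = 0.75916246
exp(-rT) = 0.98831876; exp(-qT) = 1.00000000
P = K * exp(-rT) * N(-d2) - S_0 * exp(-qT) * N(-d1)
N(-d1) = 0.19789545; N(-d2) = 0.22387769
P = 0.9600 * 0.98831876 * 0.22387769 - 1.0200 * 1.00000000 * 0.19789545 = 0.0106

Answer: Price = 0.0106


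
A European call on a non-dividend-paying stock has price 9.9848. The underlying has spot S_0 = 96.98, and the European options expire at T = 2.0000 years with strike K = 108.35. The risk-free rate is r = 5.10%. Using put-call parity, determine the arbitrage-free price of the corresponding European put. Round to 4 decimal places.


Put-call parity: C - P = S_0 * exp(-qT) - K * exp(-rT).
S_0 * exp(-qT) = 96.9800 * 1.00000000 = 96.98000000
K * exp(-rT) = 108.3500 * 0.90302955 = 97.84325192
P = C - S*exp(-qT) + K*exp(-rT)
P = 9.9848 - 96.98000000 + 97.84325192 = 10.8481

Answer: Put price = 10.8481


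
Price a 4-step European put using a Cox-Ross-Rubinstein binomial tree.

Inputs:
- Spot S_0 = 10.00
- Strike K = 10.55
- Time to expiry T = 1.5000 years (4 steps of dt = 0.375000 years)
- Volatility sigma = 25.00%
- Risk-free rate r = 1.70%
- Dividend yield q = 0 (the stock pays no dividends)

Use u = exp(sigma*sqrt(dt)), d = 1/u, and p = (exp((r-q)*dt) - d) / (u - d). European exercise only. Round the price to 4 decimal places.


dt = T/N = 0.375000
u = exp(sigma*sqrt(dt)) = 1.165433; d = 1/u = 0.858050
p = (exp((r-q)*dt) - d) / (u - d) = 0.482607
Discount per step: exp(-r*dt) = 0.993645
Stock lattice S(k, i) with i counting down-moves:
  k=0: S(0,0) = 10.0000
  k=1: S(1,0) = 11.6543; S(1,1) = 8.5805
  k=2: S(2,0) = 13.5824; S(2,1) = 10.0000; S(2,2) = 7.3625
  k=3: S(3,0) = 15.8293; S(3,1) = 11.6543; S(3,2) = 8.5805; S(3,3) = 6.3174
  k=4: S(4,0) = 18.4480; S(4,1) = 13.5824; S(4,2) = 10.0000; S(4,3) = 7.3625; S(4,4) = 5.4206
Terminal payoffs V(N, i) = max(K - S_T, 0):
  V(4,0) = 0.000000; V(4,1) = 0.000000; V(4,2) = 0.550000; V(4,3) = 3.187505; V(4,4) = 5.129367
Backward induction: V(k, i) = exp(-r*dt) * [p * V(k+1, i) + (1-p) * V(k+1, i+1)].
  V(3,0) = exp(-r*dt) * [p*0.000000 + (1-p)*0.000000] = 0.000000
  V(3,1) = exp(-r*dt) * [p*0.000000 + (1-p)*0.550000] = 0.282758
  V(3,2) = exp(-r*dt) * [p*0.550000 + (1-p)*3.187505] = 1.902459
  V(3,3) = exp(-r*dt) * [p*3.187505 + (1-p)*5.129367] = 4.165570
  V(2,0) = exp(-r*dt) * [p*0.000000 + (1-p)*0.282758] = 0.145367
  V(2,1) = exp(-r*dt) * [p*0.282758 + (1-p)*1.902459] = 1.113658
  V(2,2) = exp(-r*dt) * [p*1.902459 + (1-p)*4.165570] = 3.053846
  V(1,0) = exp(-r*dt) * [p*0.145367 + (1-p)*1.113658] = 0.642246
  V(1,1) = exp(-r*dt) * [p*1.113658 + (1-p)*3.053846] = 2.104041
  V(0,0) = exp(-r*dt) * [p*0.642246 + (1-p)*2.104041] = 1.389681

Answer: Price = V(0,0) = 1.3897


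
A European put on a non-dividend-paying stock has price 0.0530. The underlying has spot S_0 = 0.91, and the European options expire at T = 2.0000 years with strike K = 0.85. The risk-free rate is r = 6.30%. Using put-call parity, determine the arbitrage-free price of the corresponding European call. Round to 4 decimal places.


Put-call parity: C - P = S_0 * exp(-qT) - K * exp(-rT).
S_0 * exp(-qT) = 0.9100 * 1.00000000 = 0.91000000
K * exp(-rT) = 0.8500 * 0.88161485 = 0.74937262
C = P + S*exp(-qT) - K*exp(-rT)
C = 0.0530 + 0.91000000 - 0.74937262 = 0.2136

Answer: Call price = 0.2136


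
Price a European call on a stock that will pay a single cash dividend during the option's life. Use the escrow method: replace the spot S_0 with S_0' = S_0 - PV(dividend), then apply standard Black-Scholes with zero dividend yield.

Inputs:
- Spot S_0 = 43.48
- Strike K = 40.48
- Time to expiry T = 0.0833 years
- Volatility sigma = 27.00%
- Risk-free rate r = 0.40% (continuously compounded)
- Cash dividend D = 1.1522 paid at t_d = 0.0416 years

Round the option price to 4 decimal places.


Answer: Price = 2.4258

Derivation:
PV(D) = D * exp(-r * t_d) = 1.1522 * 0.99983361 = 1.15200829
S_0' = S_0 - PV(D) = 43.4800 - 1.15200829 = 42.32799171
d1 = (ln(S_0'/K) + (r + sigma^2/2)*T) / (sigma*sqrt(T)) = 0.61609271
d2 = d1 - sigma*sqrt(T) = 0.53816602
exp(-rT) = 0.99966686
N(d1) = 0.73108333; N(d2) = 0.70476878
C = S_0' * N(d1) - K * exp(-rT) * N(d2) = 42.32799171 * 0.73108333 - 40.4800 * 0.99966686 * 0.70476878 = 2.4258


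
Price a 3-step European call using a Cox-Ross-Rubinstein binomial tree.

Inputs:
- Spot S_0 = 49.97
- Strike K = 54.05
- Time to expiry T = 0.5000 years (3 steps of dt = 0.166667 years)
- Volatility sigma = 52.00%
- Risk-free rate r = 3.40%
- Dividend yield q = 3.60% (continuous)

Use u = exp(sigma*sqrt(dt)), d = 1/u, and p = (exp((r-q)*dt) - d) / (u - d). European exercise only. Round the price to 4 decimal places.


Answer: Price = V(0,0) = 6.0512

Derivation:
dt = T/N = 0.166667
u = exp(sigma*sqrt(dt)) = 1.236505; d = 1/u = 0.808731
p = (exp((r-q)*dt) - d) / (u - d) = 0.446347
Discount per step: exp(-r*dt) = 0.994349
Stock lattice S(k, i) with i counting down-moves:
  k=0: S(0,0) = 49.9700
  k=1: S(1,0) = 61.7882; S(1,1) = 40.4123
  k=2: S(2,0) = 76.4014; S(2,1) = 49.9700; S(2,2) = 32.6827
  k=3: S(3,0) = 94.4707; S(3,1) = 61.7882; S(3,2) = 40.4123; S(3,3) = 26.4315
Terminal payoffs V(N, i) = max(S_T - K, 0):
  V(3,0) = 40.420740; V(3,1) = 7.738171; V(3,2) = 0.000000; V(3,3) = 0.000000
Backward induction: V(k, i) = exp(-r*dt) * [p * V(k+1, i) + (1-p) * V(k+1, i+1)].
  V(2,0) = exp(-r*dt) * [p*40.420740 + (1-p)*7.738171] = 22.199783
  V(2,1) = exp(-r*dt) * [p*7.738171 + (1-p)*0.000000] = 3.434393
  V(2,2) = exp(-r*dt) * [p*0.000000 + (1-p)*0.000000] = 0.000000
  V(1,0) = exp(-r*dt) * [p*22.199783 + (1-p)*3.434393] = 11.743534
  V(1,1) = exp(-r*dt) * [p*3.434393 + (1-p)*0.000000] = 1.524269
  V(0,0) = exp(-r*dt) * [p*11.743534 + (1-p)*1.524269] = 6.051220


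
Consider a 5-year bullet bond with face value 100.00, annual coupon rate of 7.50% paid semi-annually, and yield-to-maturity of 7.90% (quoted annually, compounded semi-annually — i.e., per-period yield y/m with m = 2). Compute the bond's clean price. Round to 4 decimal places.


Answer: Price = 98.3738

Derivation:
Coupon per period c = face * coupon_rate / m = 3.750000
Periods per year m = 2; per-period yield y/m = 0.039500
Number of cashflows N = 10
Cashflows (t years, CF_t, discount factor 1/(1+y/m)^(m*t), PV):
  t = 0.5000: CF_t = 3.750000, DF = 0.962001, PV = 3.607504
  t = 1.0000: CF_t = 3.750000, DF = 0.925446, PV = 3.470422
  t = 1.5000: CF_t = 3.750000, DF = 0.890280, PV = 3.338549
  t = 2.0000: CF_t = 3.750000, DF = 0.856450, PV = 3.211688
  t = 2.5000: CF_t = 3.750000, DF = 0.823906, PV = 3.089647
  t = 3.0000: CF_t = 3.750000, DF = 0.792598, PV = 2.972243
  t = 3.5000: CF_t = 3.750000, DF = 0.762480, PV = 2.859301
  t = 4.0000: CF_t = 3.750000, DF = 0.733507, PV = 2.750650
  t = 4.5000: CF_t = 3.750000, DF = 0.705634, PV = 2.646128
  t = 5.0000: CF_t = 103.750000, DF = 0.678821, PV = 70.427645
Price P = sum_t PV_t = 98.373776


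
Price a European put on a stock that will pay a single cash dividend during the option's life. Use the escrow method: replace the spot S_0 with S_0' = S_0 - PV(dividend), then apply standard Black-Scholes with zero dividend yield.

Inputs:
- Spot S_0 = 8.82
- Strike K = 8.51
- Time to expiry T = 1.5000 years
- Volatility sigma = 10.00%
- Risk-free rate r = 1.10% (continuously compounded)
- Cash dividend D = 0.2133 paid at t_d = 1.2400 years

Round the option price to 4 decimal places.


PV(D) = D * exp(-r * t_d) = 0.2133 * 0.98645260 = 0.21041034
S_0' = S_0 - PV(D) = 8.8200 - 0.21041034 = 8.60958966
d1 = (ln(S_0'/K) + (r + sigma^2/2)*T) / (sigma*sqrt(T)) = 0.29095624
d2 = d1 - sigma*sqrt(T) = 0.16848175
exp(-rT) = 0.98363538
N(-d1) = 0.38554239; N(-d2) = 0.43310215
P = K * exp(-rT) * N(-d2) - S_0' * N(-d1) = 8.5100 * 0.98363538 * 0.43310215 - 8.60958966 * 0.38554239 = 0.3060

Answer: Price = 0.3060


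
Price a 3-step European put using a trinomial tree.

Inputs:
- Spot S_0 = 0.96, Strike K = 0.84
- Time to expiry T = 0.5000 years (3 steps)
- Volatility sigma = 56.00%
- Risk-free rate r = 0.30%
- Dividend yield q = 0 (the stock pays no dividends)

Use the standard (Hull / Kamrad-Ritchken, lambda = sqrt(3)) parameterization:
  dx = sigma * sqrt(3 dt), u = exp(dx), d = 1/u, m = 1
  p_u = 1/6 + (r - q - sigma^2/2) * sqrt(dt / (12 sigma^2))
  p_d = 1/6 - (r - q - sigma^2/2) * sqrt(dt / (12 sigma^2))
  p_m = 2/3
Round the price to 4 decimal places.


Answer: Price = V(0,0) = 0.0908

Derivation:
dt = T/N = 0.166667; dx = sigma*sqrt(3*dt) = 0.395980
u = exp(dx) = 1.485839; d = 1/u = 0.673020
p_u = 0.134300, p_m = 0.666667, p_d = 0.199034
Discount per step: exp(-r*dt) = 0.999500
Stock lattice S(k, j) with j the centered position index:
  k=0: S(0,+0) = 0.9600
  k=1: S(1,-1) = 0.6461; S(1,+0) = 0.9600; S(1,+1) = 1.4264
  k=2: S(2,-2) = 0.4348; S(2,-1) = 0.6461; S(2,+0) = 0.9600; S(2,+1) = 1.4264; S(2,+2) = 2.1194
  k=3: S(3,-3) = 0.2927; S(3,-2) = 0.4348; S(3,-1) = 0.6461; S(3,+0) = 0.9600; S(3,+1) = 1.4264; S(3,+2) = 2.1194; S(3,+3) = 3.1491
Terminal payoffs V(N, j) = max(K - S_T, 0):
  V(3,-3) = 0.547345; V(3,-2) = 0.405162; V(3,-1) = 0.193901; V(3,+0) = 0.000000; V(3,+1) = 0.000000; V(3,+2) = 0.000000; V(3,+3) = 0.000000
Backward induction: V(k, j) = exp(-r*dt) * [p_u * V(k+1, j+1) + p_m * V(k+1, j) + p_d * V(k+1, j-1)]
  V(2,-2) = exp(-r*dt) * [p_u*0.193901 + p_m*0.405162 + p_d*0.547345] = 0.404886
  V(2,-1) = exp(-r*dt) * [p_u*0.000000 + p_m*0.193901 + p_d*0.405162] = 0.209803
  V(2,+0) = exp(-r*dt) * [p_u*0.000000 + p_m*0.000000 + p_d*0.193901] = 0.038573
  V(2,+1) = exp(-r*dt) * [p_u*0.000000 + p_m*0.000000 + p_d*0.000000] = 0.000000
  V(2,+2) = exp(-r*dt) * [p_u*0.000000 + p_m*0.000000 + p_d*0.000000] = 0.000000
  V(1,-1) = exp(-r*dt) * [p_u*0.038573 + p_m*0.209803 + p_d*0.404886] = 0.225522
  V(1,+0) = exp(-r*dt) * [p_u*0.000000 + p_m*0.038573 + p_d*0.209803] = 0.067440
  V(1,+1) = exp(-r*dt) * [p_u*0.000000 + p_m*0.000000 + p_d*0.038573] = 0.007674
  V(0,+0) = exp(-r*dt) * [p_u*0.007674 + p_m*0.067440 + p_d*0.225522] = 0.090831


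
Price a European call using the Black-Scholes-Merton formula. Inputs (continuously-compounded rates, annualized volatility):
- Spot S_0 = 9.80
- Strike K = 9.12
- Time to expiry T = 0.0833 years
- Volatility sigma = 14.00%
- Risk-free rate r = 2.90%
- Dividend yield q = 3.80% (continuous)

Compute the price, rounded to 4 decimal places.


d1 = (ln(S/K) + (r - q + 0.5*sigma^2) * T) / (sigma * sqrt(T)) = 1.78138015
d2 = d1 - sigma * sqrt(T) = 1.74097372
exp(-rT) = 0.99758722; exp(-qT) = 0.99683960
C = S_0 * exp(-qT) * N(d1) - K * exp(-rT) * N(d2)
N(d1) = 0.96257482; N(d2) = 0.95915591
C = 9.8000 * 0.99683960 * 0.96257482 - 9.1200 * 0.99758722 * 0.95915591 = 0.6770

Answer: Price = 0.6770


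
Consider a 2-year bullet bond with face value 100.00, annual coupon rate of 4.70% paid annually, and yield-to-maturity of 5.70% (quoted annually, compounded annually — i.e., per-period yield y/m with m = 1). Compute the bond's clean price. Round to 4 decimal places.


Coupon per period c = face * coupon_rate / m = 4.700000
Periods per year m = 1; per-period yield y/m = 0.057000
Number of cashflows N = 2
Cashflows (t years, CF_t, discount factor 1/(1+y/m)^(m*t), PV):
  t = 1.0000: CF_t = 4.700000, DF = 0.946074, PV = 4.446547
  t = 2.0000: CF_t = 104.700000, DF = 0.895056, PV = 93.712324
Price P = sum_t PV_t = 98.158871

Answer: Price = 98.1589


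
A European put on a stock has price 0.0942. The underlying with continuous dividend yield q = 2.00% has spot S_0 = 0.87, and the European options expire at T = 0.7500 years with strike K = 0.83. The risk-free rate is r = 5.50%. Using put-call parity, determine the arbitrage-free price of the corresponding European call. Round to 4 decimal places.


Put-call parity: C - P = S_0 * exp(-qT) - K * exp(-rT).
S_0 * exp(-qT) = 0.8700 * 0.98511194 = 0.85704739
K * exp(-rT) = 0.8300 * 0.95958920 = 0.79645904
C = P + S*exp(-qT) - K*exp(-rT)
C = 0.0942 + 0.85704739 - 0.79645904 = 0.1548

Answer: Call price = 0.1548


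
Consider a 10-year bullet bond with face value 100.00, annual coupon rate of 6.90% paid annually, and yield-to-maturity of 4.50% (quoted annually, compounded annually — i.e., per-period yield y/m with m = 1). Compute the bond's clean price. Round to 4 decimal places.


Coupon per period c = face * coupon_rate / m = 6.900000
Periods per year m = 1; per-period yield y/m = 0.045000
Number of cashflows N = 10
Cashflows (t years, CF_t, discount factor 1/(1+y/m)^(m*t), PV):
  t = 1.0000: CF_t = 6.900000, DF = 0.956938, PV = 6.602871
  t = 2.0000: CF_t = 6.900000, DF = 0.915730, PV = 6.318537
  t = 3.0000: CF_t = 6.900000, DF = 0.876297, PV = 6.046447
  t = 4.0000: CF_t = 6.900000, DF = 0.838561, PV = 5.786073
  t = 5.0000: CF_t = 6.900000, DF = 0.802451, PV = 5.536912
  t = 6.0000: CF_t = 6.900000, DF = 0.767896, PV = 5.298481
  t = 7.0000: CF_t = 6.900000, DF = 0.734828, PV = 5.070316
  t = 8.0000: CF_t = 6.900000, DF = 0.703185, PV = 4.851977
  t = 9.0000: CF_t = 6.900000, DF = 0.672904, PV = 4.643041
  t = 10.0000: CF_t = 106.900000, DF = 0.643928, PV = 68.835869
Price P = sum_t PV_t = 118.990524

Answer: Price = 118.9905


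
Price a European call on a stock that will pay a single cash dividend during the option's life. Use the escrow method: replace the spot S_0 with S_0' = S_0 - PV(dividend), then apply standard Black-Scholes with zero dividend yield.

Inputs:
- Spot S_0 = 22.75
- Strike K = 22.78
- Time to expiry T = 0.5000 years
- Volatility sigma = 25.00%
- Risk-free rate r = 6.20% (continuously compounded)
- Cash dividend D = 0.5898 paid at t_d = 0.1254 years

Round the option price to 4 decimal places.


PV(D) = D * exp(-r * t_d) = 0.5898 * 0.99225535 = 0.58523220
S_0' = S_0 - PV(D) = 22.7500 - 0.58523220 = 22.16476780
d1 = (ln(S_0'/K) + (r + sigma^2/2)*T) / (sigma*sqrt(T)) = 0.10887201
d2 = d1 - sigma*sqrt(T) = -0.06790469
exp(-rT) = 0.96947557
N(d1) = 0.54334800; N(d2) = 0.47293075
C = S_0' * N(d1) - K * exp(-rT) * N(d2) = 22.16476780 * 0.54334800 - 22.7800 * 0.96947557 * 0.47293075 = 1.5987

Answer: Price = 1.5987


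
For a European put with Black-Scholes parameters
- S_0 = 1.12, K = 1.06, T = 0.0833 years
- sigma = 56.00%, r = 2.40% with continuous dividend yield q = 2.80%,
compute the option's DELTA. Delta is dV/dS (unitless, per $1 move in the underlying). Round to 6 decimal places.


Answer: Delta = -0.336671

Derivation:
d1 = 0.4194134979; d2 = 0.2577877574
phi(d1) = 0.3653525963; exp(-qT) = 0.9976703179; exp(-rT) = 0.9980027971
N(-d1) = 0.3374569806
Delta = -exp(-qT) * N(-d1) = -0.9976703179 * 0.3374569806 = -0.336671


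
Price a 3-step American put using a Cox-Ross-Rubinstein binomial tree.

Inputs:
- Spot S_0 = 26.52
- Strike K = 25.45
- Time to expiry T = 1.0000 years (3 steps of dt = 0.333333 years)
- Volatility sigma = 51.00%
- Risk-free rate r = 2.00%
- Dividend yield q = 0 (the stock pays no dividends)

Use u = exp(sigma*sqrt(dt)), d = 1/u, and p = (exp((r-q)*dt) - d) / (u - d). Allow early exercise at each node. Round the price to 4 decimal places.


dt = T/N = 0.333333
u = exp(sigma*sqrt(dt)) = 1.342386; d = 1/u = 0.744942
p = (exp((r-q)*dt) - d) / (u - d) = 0.438111
Discount per step: exp(-r*dt) = 0.993356
Stock lattice S(k, i) with i counting down-moves:
  k=0: S(0,0) = 26.5200
  k=1: S(1,0) = 35.6001; S(1,1) = 19.7559
  k=2: S(2,0) = 47.7890; S(2,1) = 26.5200; S(2,2) = 14.7170
  k=3: S(3,0) = 64.1513; S(3,1) = 35.6001; S(3,2) = 19.7559; S(3,3) = 10.9633
Terminal payoffs V(N, i) = max(K - S_T, 0):
  V(3,0) = 0.000000; V(3,1) = 0.000000; V(3,2) = 5.694133; V(3,3) = 14.486701
Backward induction: V(k, i) = exp(-r*dt) * [p * V(k+1, i) + (1-p) * V(k+1, i+1)]; then take max(V_cont, immediate exercise) for American.
  V(2,0) = exp(-r*dt) * [p*0.000000 + (1-p)*0.000000] = 0.000000; exercise = 0.000000; V(2,0) = max -> 0.000000
  V(2,1) = exp(-r*dt) * [p*0.000000 + (1-p)*5.694133] = 3.178211; exercise = 0.000000; V(2,1) = max -> 3.178211
  V(2,2) = exp(-r*dt) * [p*5.694133 + (1-p)*14.486701] = 10.563918; exercise = 10.733021; V(2,2) = max -> 10.733021
  V(1,0) = exp(-r*dt) * [p*0.000000 + (1-p)*3.178211] = 1.773936; exercise = 0.000000; V(1,0) = max -> 1.773936
  V(1,1) = exp(-r*dt) * [p*3.178211 + (1-p)*10.733021] = 7.373852; exercise = 5.694133; V(1,1) = max -> 7.373852
  V(0,0) = exp(-r*dt) * [p*1.773936 + (1-p)*7.373852] = 4.887773; exercise = 0.000000; V(0,0) = max -> 4.887773

Answer: Price = V(0,0) = 4.8878


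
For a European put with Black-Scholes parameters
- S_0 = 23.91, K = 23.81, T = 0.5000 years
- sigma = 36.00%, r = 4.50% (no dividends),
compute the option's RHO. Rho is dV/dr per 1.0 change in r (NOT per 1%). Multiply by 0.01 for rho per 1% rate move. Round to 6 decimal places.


Answer: Rho = -5.924199

Derivation:
d1 = 0.2321318464; d2 = -0.0224265949
phi(d1) = 0.3883372444; exp(-qT) = 1.0000000000; exp(-rT) = 0.9777512372
N(-d2) = 0.5089461670
Rho = -K*T*exp(-rT)*N(-d2) = -23.8100 * 0.5000 * 0.9777512372 * 0.5089461670 = -5.924199


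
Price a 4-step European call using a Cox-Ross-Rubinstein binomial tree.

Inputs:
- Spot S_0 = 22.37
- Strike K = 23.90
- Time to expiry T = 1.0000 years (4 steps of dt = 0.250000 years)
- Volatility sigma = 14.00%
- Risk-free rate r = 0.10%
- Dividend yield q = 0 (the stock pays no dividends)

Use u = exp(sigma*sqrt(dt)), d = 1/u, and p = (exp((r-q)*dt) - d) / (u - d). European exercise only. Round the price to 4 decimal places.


dt = T/N = 0.250000
u = exp(sigma*sqrt(dt)) = 1.072508; d = 1/u = 0.932394
p = (exp((r-q)*dt) - d) / (u - d) = 0.484292
Discount per step: exp(-r*dt) = 0.999750
Stock lattice S(k, i) with i counting down-moves:
  k=0: S(0,0) = 22.3700
  k=1: S(1,0) = 23.9920; S(1,1) = 20.8576
  k=2: S(2,0) = 25.7316; S(2,1) = 22.3700; S(2,2) = 19.4475
  k=3: S(3,0) = 27.5974; S(3,1) = 23.9920; S(3,2) = 20.8576; S(3,3) = 18.1328
  k=4: S(4,0) = 29.5984; S(4,1) = 25.7316; S(4,2) = 22.3700; S(4,3) = 19.4475; S(4,4) = 16.9069
Terminal payoffs V(N, i) = max(S_T - K, 0):
  V(4,0) = 5.698414; V(4,1) = 1.831625; V(4,2) = 0.000000; V(4,3) = 0.000000; V(4,4) = 0.000000
Backward induction: V(k, i) = exp(-r*dt) * [p * V(k+1, i) + (1-p) * V(k+1, i+1)].
  V(3,0) = exp(-r*dt) * [p*5.698414 + (1-p)*1.831625] = 3.703352
  V(3,1) = exp(-r*dt) * [p*1.831625 + (1-p)*0.000000] = 0.886819
  V(3,2) = exp(-r*dt) * [p*0.000000 + (1-p)*0.000000] = 0.000000
  V(3,3) = exp(-r*dt) * [p*0.000000 + (1-p)*0.000000] = 0.000000
  V(2,0) = exp(-r*dt) * [p*3.703352 + (1-p)*0.886819] = 2.250280
  V(2,1) = exp(-r*dt) * [p*0.886819 + (1-p)*0.000000] = 0.429372
  V(2,2) = exp(-r*dt) * [p*0.000000 + (1-p)*0.000000] = 0.000000
  V(1,0) = exp(-r*dt) * [p*2.250280 + (1-p)*0.429372] = 1.310894
  V(1,1) = exp(-r*dt) * [p*0.429372 + (1-p)*0.000000] = 0.207889
  V(0,0) = exp(-r*dt) * [p*1.310894 + (1-p)*0.207889] = 0.741880

Answer: Price = V(0,0) = 0.7419


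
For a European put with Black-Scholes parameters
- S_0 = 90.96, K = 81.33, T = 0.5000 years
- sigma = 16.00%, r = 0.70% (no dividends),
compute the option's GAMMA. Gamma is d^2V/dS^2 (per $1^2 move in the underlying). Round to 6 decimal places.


d1 = 1.0766133605; d2 = 0.9634762755
phi(d1) = 0.2234680793; exp(-qT) = 1.0000000000; exp(-rT) = 0.9965061179
Gamma = exp(-qT) * phi(d1) / (S * sigma * sqrt(T)) = 1.0000000000 * 0.2234680793 / (90.9600 * 0.1600 * 0.7071067812) = 0.021715

Answer: Gamma = 0.021715


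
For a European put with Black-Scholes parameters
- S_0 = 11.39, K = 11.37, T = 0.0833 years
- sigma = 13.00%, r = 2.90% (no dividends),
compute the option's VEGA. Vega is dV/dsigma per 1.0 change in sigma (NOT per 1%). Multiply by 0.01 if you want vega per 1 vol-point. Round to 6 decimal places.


d1 = 0.1299845614; d2 = 0.0924643003
phi(d1) = 0.3955862147; exp(-qT) = 1.0000000000; exp(-rT) = 0.9975872155
Vega = S * exp(-qT) * phi(d1) * sqrt(T) = 11.3900 * 1.0000000000 * 0.3955862147 * 0.2886173938 = 1.300431

Answer: Vega = 1.300431


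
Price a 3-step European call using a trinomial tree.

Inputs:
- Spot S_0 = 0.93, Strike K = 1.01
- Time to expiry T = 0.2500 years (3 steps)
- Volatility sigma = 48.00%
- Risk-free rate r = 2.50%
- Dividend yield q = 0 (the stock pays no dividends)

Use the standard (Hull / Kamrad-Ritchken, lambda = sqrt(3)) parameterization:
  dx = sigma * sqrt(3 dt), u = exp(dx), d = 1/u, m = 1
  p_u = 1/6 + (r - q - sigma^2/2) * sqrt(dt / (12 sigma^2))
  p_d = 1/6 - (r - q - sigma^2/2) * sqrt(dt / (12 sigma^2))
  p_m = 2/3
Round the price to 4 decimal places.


dt = T/N = 0.083333; dx = sigma*sqrt(3*dt) = 0.240000
u = exp(dx) = 1.271249; d = 1/u = 0.786628
p_u = 0.151007, p_m = 0.666667, p_d = 0.182326
Discount per step: exp(-r*dt) = 0.997919
Stock lattice S(k, j) with j the centered position index:
  k=0: S(0,+0) = 0.9300
  k=1: S(1,-1) = 0.7316; S(1,+0) = 0.9300; S(1,+1) = 1.1823
  k=2: S(2,-2) = 0.5755; S(2,-1) = 0.7316; S(2,+0) = 0.9300; S(2,+1) = 1.1823; S(2,+2) = 1.5029
  k=3: S(3,-3) = 0.4527; S(3,-2) = 0.5755; S(3,-1) = 0.7316; S(3,+0) = 0.9300; S(3,+1) = 1.1823; S(3,+2) = 1.5029; S(3,+3) = 1.9106
Terminal payoffs V(N, j) = max(S_T - K, 0):
  V(3,-3) = 0.000000; V(3,-2) = 0.000000; V(3,-1) = 0.000000; V(3,+0) = 0.000000; V(3,+1) = 0.172262; V(3,+2) = 0.492949; V(3,+3) = 0.900623
Backward induction: V(k, j) = exp(-r*dt) * [p_u * V(k+1, j+1) + p_m * V(k+1, j) + p_d * V(k+1, j-1)]
  V(2,-2) = exp(-r*dt) * [p_u*0.000000 + p_m*0.000000 + p_d*0.000000] = 0.000000
  V(2,-1) = exp(-r*dt) * [p_u*0.000000 + p_m*0.000000 + p_d*0.000000] = 0.000000
  V(2,+0) = exp(-r*dt) * [p_u*0.172262 + p_m*0.000000 + p_d*0.000000] = 0.025959
  V(2,+1) = exp(-r*dt) * [p_u*0.492949 + p_m*0.172262 + p_d*0.000000] = 0.188886
  V(2,+2) = exp(-r*dt) * [p_u*0.900623 + p_m*0.492949 + p_d*0.172262] = 0.495009
  V(1,-1) = exp(-r*dt) * [p_u*0.025959 + p_m*0.000000 + p_d*0.000000] = 0.003912
  V(1,+0) = exp(-r*dt) * [p_u*0.188886 + p_m*0.025959 + p_d*0.000000] = 0.045733
  V(1,+1) = exp(-r*dt) * [p_u*0.495009 + p_m*0.188886 + p_d*0.025959] = 0.204979
  V(0,+0) = exp(-r*dt) * [p_u*0.204979 + p_m*0.045733 + p_d*0.003912] = 0.062026

Answer: Price = V(0,0) = 0.0620
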